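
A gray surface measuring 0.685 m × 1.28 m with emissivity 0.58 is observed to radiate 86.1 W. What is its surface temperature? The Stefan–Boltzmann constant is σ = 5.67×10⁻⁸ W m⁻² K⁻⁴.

T ≈ 234 K

A = 0.685 × 1.28 = 0.877 m².
From P = εσAT⁴, T = (P / εσA)^(1/4) = (86.1 / (0.58 × 5.67×10⁻⁸ × 0.877))^(1/4).
T = (2.99×10^9)^(1/4) = 234 K.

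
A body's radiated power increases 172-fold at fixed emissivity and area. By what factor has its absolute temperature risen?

P ∝ T⁴ ⇒ T ∝ P^(1/4), so T scales by (172)^(1/4) = 3.62.

factor ≈ 3.62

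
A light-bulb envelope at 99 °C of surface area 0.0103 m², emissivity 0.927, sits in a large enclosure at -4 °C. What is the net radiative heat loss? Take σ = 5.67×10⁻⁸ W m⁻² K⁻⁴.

Convert: 99 °C = 372 K; -4 °C = 269 K.
Q = εσA(T⁴ − T_s⁴). T⁴ − T_s⁴ = (372)⁴ − (269)⁴ = 1.92×10^10 − 5.24×10^9 = 1.39×10^10 K⁴.
Q = 0.927 × 5.67×10⁻⁸ × 0.0103 × 1.39×10^10 = 7.53 W.

Q ≈ 7.53 W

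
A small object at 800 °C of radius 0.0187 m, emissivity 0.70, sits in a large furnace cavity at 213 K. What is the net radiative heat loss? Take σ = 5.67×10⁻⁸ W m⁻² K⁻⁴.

A = 4πr² = 4π × (0.0187)² = 4.39×10^-3 m².
Convert: 800 °C = 1073 K.
Q = εσA(T⁴ − T_s⁴). T⁴ − T_s⁴ = (1073)⁴ − (213)⁴ = 1.33×10^12 − 2.06×10^9 = 1.32×10^12 K⁴.
Q = 0.70 × 5.67×10⁻⁸ × 4.39×10^-3 × 1.32×10^12 = 231 W.

Q ≈ 231 W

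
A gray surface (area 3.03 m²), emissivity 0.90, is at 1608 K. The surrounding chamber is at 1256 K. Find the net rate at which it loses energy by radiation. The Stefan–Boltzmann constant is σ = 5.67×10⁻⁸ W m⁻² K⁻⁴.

Q = εσA(T⁴ − T_s⁴). T⁴ − T_s⁴ = (1608)⁴ − (1256)⁴ = 6.69×10^12 − 2.49×10^12 = 4.20×10^12 K⁴.
Q = 0.90 × 5.67×10⁻⁸ × 3.03 × 4.20×10^12 = 6.49×10^5 W.

Q ≈ 6.49×10^5 W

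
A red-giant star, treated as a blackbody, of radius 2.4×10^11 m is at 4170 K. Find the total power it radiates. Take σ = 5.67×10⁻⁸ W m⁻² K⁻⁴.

P ≈ 1.24×10^31 W

A = 4πr² = 4π × (2.4×10^11)² = 7.24×10^23 m².
P = σAT⁴ = 5.67×10⁻⁸ × 7.24×10^23 × (4170)⁴ = 5.67×10⁻⁸ × 7.24×10^23 × 3.02×10^14.
P = 1.24×10^31 W.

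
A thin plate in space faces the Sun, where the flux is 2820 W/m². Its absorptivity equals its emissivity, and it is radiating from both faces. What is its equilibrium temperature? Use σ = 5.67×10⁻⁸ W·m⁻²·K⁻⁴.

T ≈ 397 K

Absorbed flux αS = emitted flux 2εσT⁴ per unit area; with α = ε this gives T = (S/2σ)^(1/4).
T = (2820 / (2 × 5.67×10⁻⁸))^(1/4) = (2.49×10^10)^(1/4).
T = 397 K.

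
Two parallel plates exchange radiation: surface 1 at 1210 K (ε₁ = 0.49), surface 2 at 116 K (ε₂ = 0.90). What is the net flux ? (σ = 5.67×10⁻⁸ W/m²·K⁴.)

For two large parallel gray plates, q = σ(T₁⁴ − T₂⁴) / (1/ε₁ + 1/ε₂ − 1).
1/ε₁ + 1/ε₂ − 1 = 1/0.49 + 1/0.90 − 1 = 2.152.
T₁⁴ − T₂⁴ = 2.14×10^12 − 1.81×10^8 = 2.14×10^12 K⁴.
q = 5.67×10⁻⁸ × 2.14×10^12 / 2.152 = 56500 W/m².

q ≈ 56500 W/m²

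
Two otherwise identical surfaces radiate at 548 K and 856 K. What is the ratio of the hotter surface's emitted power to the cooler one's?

ratio ≈ 5.95

P ∝ T⁴, so the ratio is (856/548)⁴ = (1.562)⁴ = 5.95.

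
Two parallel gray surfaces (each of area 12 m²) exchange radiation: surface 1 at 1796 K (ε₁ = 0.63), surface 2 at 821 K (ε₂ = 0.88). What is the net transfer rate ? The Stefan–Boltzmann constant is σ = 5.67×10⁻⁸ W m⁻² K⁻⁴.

For two large parallel gray plates, q = σ(T₁⁴ − T₂⁴) / (1/ε₁ + 1/ε₂ − 1).
1/ε₁ + 1/ε₂ − 1 = 1/0.63 + 1/0.88 − 1 = 1.724.
T₁⁴ − T₂⁴ = 1.04×10^13 − 4.54×10^11 = 9.95×10^12 K⁴.
q = 5.67×10⁻⁸ × 9.95×10^12 / 1.724 = 3.27×10^5 W/m².
Q = q·A = 3.27×10^5 × 12 = 3.93×10^6 W.

Q ≈ 3.93×10^6 W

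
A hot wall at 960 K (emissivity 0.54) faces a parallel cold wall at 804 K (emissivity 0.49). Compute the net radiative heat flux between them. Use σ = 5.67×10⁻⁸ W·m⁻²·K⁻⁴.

For two large parallel gray plates, q = σ(T₁⁴ − T₂⁴) / (1/ε₁ + 1/ε₂ − 1).
1/ε₁ + 1/ε₂ − 1 = 1/0.54 + 1/0.49 − 1 = 2.893.
T₁⁴ − T₂⁴ = 8.49×10^11 − 4.18×10^11 = 4.31×10^11 K⁴.
q = 5.67×10⁻⁸ × 4.31×10^11 / 2.893 = 8460 W/m².

q ≈ 8460 W/m²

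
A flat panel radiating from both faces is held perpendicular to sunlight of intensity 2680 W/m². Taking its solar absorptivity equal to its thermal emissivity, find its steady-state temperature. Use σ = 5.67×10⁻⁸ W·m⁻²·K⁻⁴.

T ≈ 392 K

Absorbed flux αS = emitted flux 2εσT⁴ per unit area; with α = ε this gives T = (S/2σ)^(1/4).
T = (2680 / (2 × 5.67×10⁻⁸))^(1/4) = (2.36×10^10)^(1/4).
T = 392 K.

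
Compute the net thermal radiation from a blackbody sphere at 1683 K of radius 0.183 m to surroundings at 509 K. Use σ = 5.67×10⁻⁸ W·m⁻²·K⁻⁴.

A = 4πr² = 4π × (0.183)² = 0.421 m².
Q = σA(T⁴ − T_s⁴). T⁴ − T_s⁴ = (1683)⁴ − (509)⁴ = 8.02×10^12 − 6.71×10^10 = 7.96×10^12 K⁴.
Q = 5.67×10⁻⁸ × 0.421 × 7.96×10^12 = 1.90×10^5 W.

Q ≈ 1.90×10^5 W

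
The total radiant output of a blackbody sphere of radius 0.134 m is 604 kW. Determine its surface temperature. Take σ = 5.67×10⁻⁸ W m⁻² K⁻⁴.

T ≈ 2620 K

A = 4πr² = 4π × (0.134)² = 0.226 m².
From P = σAT⁴, T = (P / σA)^(1/4) = (6.04×10^5 / (5.67×10⁻⁸ × 0.226))^(1/4).
T = (4.72×10^13)^(1/4) = 2620 K.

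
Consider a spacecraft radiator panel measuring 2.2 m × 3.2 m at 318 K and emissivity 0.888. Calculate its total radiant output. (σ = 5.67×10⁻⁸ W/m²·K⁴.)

P ≈ 3620 W

A = 2.2 × 3.2 = 7.04 m².
P = εσAT⁴ = 0.888 × 5.67×10⁻⁸ × 7.04 × (318)⁴ = 0.888 × 5.67×10⁻⁸ × 7.04 × 1.02×10^10.
P = 3620 W.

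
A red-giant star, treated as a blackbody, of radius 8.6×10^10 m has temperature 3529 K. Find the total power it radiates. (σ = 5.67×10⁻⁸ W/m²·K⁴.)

P ≈ 8.17×10^29 W

A = 4πr² = 4π × (8.6×10^10)² = 9.29×10^22 m².
P = σAT⁴ = 5.67×10⁻⁸ × 9.29×10^22 × (3529)⁴ = 5.67×10⁻⁸ × 9.29×10^22 × 1.55×10^14.
P = 8.17×10^29 W.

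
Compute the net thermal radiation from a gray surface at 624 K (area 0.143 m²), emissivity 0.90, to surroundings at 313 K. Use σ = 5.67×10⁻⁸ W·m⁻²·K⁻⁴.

Q ≈ 1040 W

Q = εσA(T⁴ − T_s⁴). T⁴ − T_s⁴ = (624)⁴ − (313)⁴ = 1.52×10^11 − 9.60×10^9 = 1.42×10^11 K⁴.
Q = 0.90 × 5.67×10⁻⁸ × 0.143 × 1.42×10^11 = 1040 W.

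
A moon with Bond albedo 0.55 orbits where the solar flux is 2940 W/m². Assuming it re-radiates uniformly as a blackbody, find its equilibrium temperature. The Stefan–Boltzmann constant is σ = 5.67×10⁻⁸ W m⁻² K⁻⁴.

Power absorbed = (1−a)S·πR²; power emitted = 4πR²σT⁴. Equating and cancelling πR²:
T = ((1−a)S / 4σ)^(1/4) = (1320 / (4 × 5.67×10⁻⁸))^(1/4) = (5.83×10^9)^(1/4).
T = 276 K.

T ≈ 276 K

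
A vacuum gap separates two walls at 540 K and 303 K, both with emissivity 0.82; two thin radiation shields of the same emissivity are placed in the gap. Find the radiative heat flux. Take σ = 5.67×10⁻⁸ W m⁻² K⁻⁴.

q ≈ 1010 W/m²

Each of the 3 gaps contributes resistance (2/ε − 1) = 2/0.82 − 1 = 1.439; total = 4.317.
q = σ(T₁⁴ − T₂⁴) / 4.317 = 5.67×10⁻⁸ × 7.66×10^10 / 4.317 = 1010 W/m².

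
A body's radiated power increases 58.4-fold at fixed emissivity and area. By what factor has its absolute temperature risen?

P ∝ T⁴ ⇒ T ∝ P^(1/4), so T scales by (58.4)^(1/4) = 2.76.

factor ≈ 2.76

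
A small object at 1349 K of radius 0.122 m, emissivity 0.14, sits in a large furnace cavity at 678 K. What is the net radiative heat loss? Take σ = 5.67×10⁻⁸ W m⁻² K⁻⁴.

A = 4πr² = 4π × (0.122)² = 0.187 m².
Q = εσA(T⁴ − T_s⁴). T⁴ − T_s⁴ = (1349)⁴ − (678)⁴ = 3.31×10^12 − 2.11×10^11 = 3.10×10^12 K⁴.
Q = 0.14 × 5.67×10⁻⁸ × 0.187 × 3.10×10^12 = 4600 W.

Q ≈ 4600 W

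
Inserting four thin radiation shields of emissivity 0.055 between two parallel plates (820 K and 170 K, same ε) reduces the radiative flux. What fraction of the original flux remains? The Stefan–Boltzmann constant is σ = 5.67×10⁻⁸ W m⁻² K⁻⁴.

With N identical shields there are N+1 = 5 gaps in series, each with the same radiative resistance, so the flux falls to 1/(N+1) of its unshielded value.

ratio ≈ 0.200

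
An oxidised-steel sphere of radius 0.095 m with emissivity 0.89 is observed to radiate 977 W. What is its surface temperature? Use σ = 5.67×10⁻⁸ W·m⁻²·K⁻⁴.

A = 4πr² = 4π × (0.095)² = 0.113 m².
From P = εσAT⁴, T = (P / εσA)^(1/4) = (977 / (0.89 × 5.67×10⁻⁸ × 0.113))^(1/4).
T = (1.71×10^11)^(1/4) = 643 K.

T ≈ 643 K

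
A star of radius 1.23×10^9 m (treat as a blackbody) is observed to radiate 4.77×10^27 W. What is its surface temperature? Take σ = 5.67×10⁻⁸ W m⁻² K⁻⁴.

T ≈ 8160 K

A = 4πr² = 4π × (1.23×10^9)² = 1.90×10^19 m².
From P = σAT⁴, T = (P / σA)^(1/4) = (4.77×10^27 / (5.67×10⁻⁸ × 1.90×10^19))^(1/4).
T = (4.43×10^15)^(1/4) = 8160 K.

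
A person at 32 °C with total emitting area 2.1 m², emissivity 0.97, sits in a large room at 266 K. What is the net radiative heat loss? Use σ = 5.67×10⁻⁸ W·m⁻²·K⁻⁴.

Convert: 32 °C = 305 K.
Q = εσA(T⁴ − T_s⁴). T⁴ − T_s⁴ = (305)⁴ − (266)⁴ = 8.65×10^9 − 5.01×10^9 = 3.65×10^9 K⁴.
Q = 0.97 × 5.67×10⁻⁸ × 2.10 × 3.65×10^9 = 421 W.

Q ≈ 421 W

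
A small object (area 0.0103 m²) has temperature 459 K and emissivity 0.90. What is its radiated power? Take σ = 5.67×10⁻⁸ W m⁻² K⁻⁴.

P = εσAT⁴ = 0.90 × 5.67×10⁻⁸ × 0.0103 × (459)⁴ = 0.90 × 5.67×10⁻⁸ × 0.0103 × 4.44×10^10.
P = 23.3 W.

P ≈ 23.3 W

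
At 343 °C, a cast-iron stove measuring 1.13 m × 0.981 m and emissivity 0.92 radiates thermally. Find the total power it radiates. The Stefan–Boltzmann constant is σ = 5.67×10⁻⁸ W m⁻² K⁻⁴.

P ≈ 8330 W

A = 1.13 × 0.981 = 1.11 m².
343 °C = 616 K.
P = εσAT⁴ = 0.92 × 5.67×10⁻⁸ × 1.11 × (616)⁴ = 0.92 × 5.67×10⁻⁸ × 1.11 × 1.44×10^11.
P = 8330 W.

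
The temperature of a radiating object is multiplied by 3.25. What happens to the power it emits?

P ∝ T⁴, so the power scales as (3.25)⁴ = 112.

factor ≈ 112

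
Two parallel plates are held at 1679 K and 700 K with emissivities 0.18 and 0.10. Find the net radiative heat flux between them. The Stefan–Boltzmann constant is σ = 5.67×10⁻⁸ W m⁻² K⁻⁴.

For two large parallel gray plates, q = σ(T₁⁴ − T₂⁴) / (1/ε₁ + 1/ε₂ − 1).
1/ε₁ + 1/ε₂ − 1 = 1/0.18 + 1/0.10 − 1 = 14.56.
T₁⁴ − T₂⁴ = 7.95×10^12 − 2.40×10^11 = 7.71×10^12 K⁴.
q = 5.67×10⁻⁸ × 7.71×10^12 / 14.56 = 30000 W/m².

q ≈ 30000 W/m²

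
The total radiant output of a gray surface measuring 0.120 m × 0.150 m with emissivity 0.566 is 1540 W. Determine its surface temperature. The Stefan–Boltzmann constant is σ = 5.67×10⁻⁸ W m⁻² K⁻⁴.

A = 0.120 × 0.150 = 0.0180 m².
From P = εσAT⁴, T = (P / εσA)^(1/4) = (1540 / (0.566 × 5.67×10⁻⁸ × 0.0180))^(1/4).
T = (2.67×10^12)^(1/4) = 1280 K.

T ≈ 1280 K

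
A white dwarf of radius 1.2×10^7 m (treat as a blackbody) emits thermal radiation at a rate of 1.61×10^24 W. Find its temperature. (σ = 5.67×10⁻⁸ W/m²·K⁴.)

T ≈ 11200 K

A = 4πr² = 4π × (1.2×10^7)² = 1.81×10^15 m².
From P = σAT⁴, T = (P / σA)^(1/4) = (1.61×10^24 / (5.67×10⁻⁸ × 1.81×10^15))^(1/4).
T = (1.57×10^16)^(1/4) = 11200 K.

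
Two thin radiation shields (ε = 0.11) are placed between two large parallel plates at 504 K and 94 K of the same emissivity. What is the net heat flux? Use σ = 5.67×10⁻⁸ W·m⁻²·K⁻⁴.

q ≈ 70.9 W/m²

Each of the 3 gaps contributes resistance (2/ε − 1) = 2/0.11 − 1 = 17.18; total = 51.55.
q = σ(T₁⁴ − T₂⁴) / 51.55 = 5.67×10⁻⁸ × 6.44×10^10 / 51.55 = 70.9 W/m².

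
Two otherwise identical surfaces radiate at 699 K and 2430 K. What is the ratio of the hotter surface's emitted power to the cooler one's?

ratio ≈ 146

P ∝ T⁴, so the ratio is (2430/699)⁴ = (3.476)⁴ = 146.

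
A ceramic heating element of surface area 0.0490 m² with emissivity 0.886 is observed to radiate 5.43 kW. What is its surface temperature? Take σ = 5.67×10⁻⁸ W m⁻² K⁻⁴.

From P = εσAT⁴, T = (P / εσA)^(1/4) = (5430 / (0.886 × 5.67×10⁻⁸ × 0.0490))^(1/4).
T = (2.21×10^12)^(1/4) = 1220 K.

T ≈ 1220 K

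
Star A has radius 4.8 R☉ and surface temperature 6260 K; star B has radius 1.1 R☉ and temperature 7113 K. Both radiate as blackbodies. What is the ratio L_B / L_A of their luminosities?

L_B/L_A ≈ 0.0875

L = 4πR²σT⁴ ∝ R²T⁴, so L_B/L_A = (1.1/4.8)² × (7113/6260)⁴ = 0.0525 × 1.67 = 0.0875.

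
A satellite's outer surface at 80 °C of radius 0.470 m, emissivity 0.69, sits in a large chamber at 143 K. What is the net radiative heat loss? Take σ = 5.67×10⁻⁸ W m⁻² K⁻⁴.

A = 4πr² = 4π × (0.470)² = 2.78 m².
Convert: 80 °C = 353 K.
Q = εσA(T⁴ − T_s⁴). T⁴ − T_s⁴ = (353)⁴ − (143)⁴ = 1.55×10^10 − 4.18×10^8 = 1.51×10^10 K⁴.
Q = 0.69 × 5.67×10⁻⁸ × 2.78 × 1.51×10^10 = 1640 W.

Q ≈ 1640 W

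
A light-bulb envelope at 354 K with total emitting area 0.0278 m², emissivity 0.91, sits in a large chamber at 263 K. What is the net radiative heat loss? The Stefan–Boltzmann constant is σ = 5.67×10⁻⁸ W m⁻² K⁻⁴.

Q ≈ 15.7 W

Q = εσA(T⁴ − T_s⁴). T⁴ − T_s⁴ = (354)⁴ − (263)⁴ = 1.57×10^10 − 4.78×10^9 = 1.09×10^10 K⁴.
Q = 0.91 × 5.67×10⁻⁸ × 0.0278 × 1.09×10^10 = 15.7 W.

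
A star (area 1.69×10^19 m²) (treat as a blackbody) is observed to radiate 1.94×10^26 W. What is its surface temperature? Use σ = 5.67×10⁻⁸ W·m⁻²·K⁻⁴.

T ≈ 3770 K

From P = σAT⁴, T = (P / σA)^(1/4) = (1.94×10^26 / (5.67×10⁻⁸ × 1.69×10^19))^(1/4).
T = (2.02×10^14)^(1/4) = 3770 K.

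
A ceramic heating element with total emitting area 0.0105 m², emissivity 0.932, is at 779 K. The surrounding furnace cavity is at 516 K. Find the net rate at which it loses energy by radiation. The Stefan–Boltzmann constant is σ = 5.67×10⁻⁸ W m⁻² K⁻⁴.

Q = εσA(T⁴ − T_s⁴). T⁴ − T_s⁴ = (779)⁴ − (516)⁴ = 3.68×10^11 − 7.09×10^10 = 2.97×10^11 K⁴.
Q = 0.932 × 5.67×10⁻⁸ × 0.0105 × 2.97×10^11 = 165 W.

Q ≈ 165 W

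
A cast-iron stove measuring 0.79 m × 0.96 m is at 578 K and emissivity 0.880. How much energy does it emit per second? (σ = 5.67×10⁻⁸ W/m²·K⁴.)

A = 0.79 × 0.96 = 0.758 m².
P = εσAT⁴ = 0.880 × 5.67×10⁻⁸ × 0.758 × (578)⁴ = 0.880 × 5.67×10⁻⁸ × 0.758 × 1.12×10^11.
P = 4220 W.

P ≈ 4220 W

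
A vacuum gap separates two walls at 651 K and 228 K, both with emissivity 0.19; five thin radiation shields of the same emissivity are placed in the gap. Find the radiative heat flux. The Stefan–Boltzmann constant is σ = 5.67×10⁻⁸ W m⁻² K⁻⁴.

q ≈ 175 W/m²

Each of the 6 gaps contributes resistance (2/ε − 1) = 2/0.19 − 1 = 9.526; total = 57.16.
q = σ(T₁⁴ − T₂⁴) / 57.16 = 5.67×10⁻⁸ × 1.77×10^11 / 57.16 = 175 W/m².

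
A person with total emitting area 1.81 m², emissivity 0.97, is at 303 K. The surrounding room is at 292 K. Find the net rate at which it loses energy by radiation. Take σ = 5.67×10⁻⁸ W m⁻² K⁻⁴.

Q = εσA(T⁴ − T_s⁴). T⁴ − T_s⁴ = (303)⁴ − (292)⁴ = 8.43×10^9 − 7.27×10^9 = 1.16×10^9 K⁴.
Q = 0.97 × 5.67×10⁻⁸ × 1.81 × 1.16×10^9 = 115 W.

Q ≈ 115 W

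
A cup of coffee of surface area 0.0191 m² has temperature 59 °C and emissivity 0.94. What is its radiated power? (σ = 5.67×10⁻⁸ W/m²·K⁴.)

P ≈ 12.4 W

59 °C = 332 K.
P = εσAT⁴ = 0.94 × 5.67×10⁻⁸ × 0.0191 × (332)⁴ = 0.94 × 5.67×10⁻⁸ × 0.0191 × 1.21×10^10.
P = 12.4 W.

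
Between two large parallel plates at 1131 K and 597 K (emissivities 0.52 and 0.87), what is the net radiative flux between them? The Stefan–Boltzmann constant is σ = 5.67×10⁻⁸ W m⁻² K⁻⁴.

For two large parallel gray plates, q = σ(T₁⁴ − T₂⁴) / (1/ε₁ + 1/ε₂ − 1).
1/ε₁ + 1/ε₂ − 1 = 1/0.52 + 1/0.87 − 1 = 2.073.
T₁⁴ − T₂⁴ = 1.64×10^12 − 1.27×10^11 = 1.51×10^12 K⁴.
q = 5.67×10⁻⁸ × 1.51×10^12 / 2.073 = 41300 W/m².

q ≈ 41300 W/m²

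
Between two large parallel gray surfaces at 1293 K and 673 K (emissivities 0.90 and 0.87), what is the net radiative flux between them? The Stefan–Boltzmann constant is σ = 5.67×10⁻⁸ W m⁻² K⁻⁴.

For two large parallel gray plates, q = σ(T₁⁴ − T₂⁴) / (1/ε₁ + 1/ε₂ − 1).
1/ε₁ + 1/ε₂ − 1 = 1/0.90 + 1/0.87 − 1 = 1.261.
T₁⁴ − T₂⁴ = 2.80×10^12 − 2.05×10^11 = 2.59×10^12 K⁴.
q = 5.67×10⁻⁸ × 2.59×10^12 / 1.261 = 1.16×10^5 W/m².

q ≈ 1.16×10^5 W/m²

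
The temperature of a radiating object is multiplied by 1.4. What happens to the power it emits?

P ∝ T⁴, so the power scales as (1.4)⁴ = 3.84.

factor ≈ 3.84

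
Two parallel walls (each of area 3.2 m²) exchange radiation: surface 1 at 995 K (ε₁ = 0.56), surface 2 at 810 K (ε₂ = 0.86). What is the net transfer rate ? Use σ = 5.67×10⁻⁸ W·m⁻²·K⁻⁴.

Q ≈ 51200 W

For two large parallel gray plates, q = σ(T₁⁴ − T₂⁴) / (1/ε₁ + 1/ε₂ − 1).
1/ε₁ + 1/ε₂ − 1 = 1/0.56 + 1/0.86 − 1 = 1.949.
T₁⁴ − T₂⁴ = 9.80×10^11 − 4.30×10^11 = 5.50×10^11 K⁴.
q = 5.67×10⁻⁸ × 5.50×10^11 / 1.949 = 16000 W/m².
Q = q·A = 16000 × 3.2 = 51200 W.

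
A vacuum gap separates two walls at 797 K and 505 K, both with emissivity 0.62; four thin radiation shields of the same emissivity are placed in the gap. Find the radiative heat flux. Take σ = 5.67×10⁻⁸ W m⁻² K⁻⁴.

q ≈ 1720 W/m²

Each of the 5 gaps contributes resistance (2/ε − 1) = 2/0.62 − 1 = 2.226; total = 11.13.
q = σ(T₁⁴ − T₂⁴) / 11.13 = 5.67×10⁻⁸ × 3.38×10^11 / 11.13 = 1720 W/m².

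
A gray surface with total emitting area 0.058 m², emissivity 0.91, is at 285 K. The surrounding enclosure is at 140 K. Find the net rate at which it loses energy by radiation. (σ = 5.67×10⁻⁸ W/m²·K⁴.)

Q = εσA(T⁴ − T_s⁴). T⁴ − T_s⁴ = (285)⁴ − (140)⁴ = 6.60×10^9 − 3.84×10^8 = 6.21×10^9 K⁴.
Q = 0.91 × 5.67×10⁻⁸ × 0.0580 × 6.21×10^9 = 18.6 W.

Q ≈ 18.6 W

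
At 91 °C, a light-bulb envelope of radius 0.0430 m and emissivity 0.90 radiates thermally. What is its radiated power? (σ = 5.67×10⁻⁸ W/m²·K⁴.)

P ≈ 20.8 W

A = 4πr² = 4π × (0.0430)² = 0.0232 m².
91 °C = 364 K.
Stefan–Boltzmann: P = εσAT⁴ = 0.90 × 5.67×10⁻⁸ × 0.0232 × (364)⁴ = 0.90 × 5.67×10⁻⁸ × 0.0232 × 1.76×10^10.
P = 20.8 W.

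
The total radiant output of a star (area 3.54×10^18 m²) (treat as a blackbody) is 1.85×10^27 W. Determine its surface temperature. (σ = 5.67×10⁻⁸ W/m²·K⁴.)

From P = σAT⁴, T = (P / σA)^(1/4) = (1.85×10^27 / (5.67×10⁻⁸ × 3.54×10^18))^(1/4).
T = (9.22×10^15)^(1/4) = 9800 K.

T ≈ 9800 K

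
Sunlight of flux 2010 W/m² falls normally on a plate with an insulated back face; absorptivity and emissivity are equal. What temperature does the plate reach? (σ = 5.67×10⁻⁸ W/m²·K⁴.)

T ≈ 434 K

Absorbed flux αS = emitted flux εσT⁴ (one radiating face); with α = ε, T = (S/σ)^(1/4).
T = (2010 / 5.67×10⁻⁸)^(1/4) = (3.54×10^10)^(1/4).
T = 434 K.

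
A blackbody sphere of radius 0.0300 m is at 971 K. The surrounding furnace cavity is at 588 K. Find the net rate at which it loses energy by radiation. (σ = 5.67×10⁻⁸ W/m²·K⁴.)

A = 4πr² = 4π × (0.0300)² = 0.0113 m².
Q = σA(T⁴ − T_s⁴). T⁴ − T_s⁴ = (971)⁴ − (588)⁴ = 8.89×10^11 − 1.20×10^11 = 7.69×10^11 K⁴.
Q = 5.67×10⁻⁸ × 0.0113 × 7.69×10^11 = 493 W.

Q ≈ 493 W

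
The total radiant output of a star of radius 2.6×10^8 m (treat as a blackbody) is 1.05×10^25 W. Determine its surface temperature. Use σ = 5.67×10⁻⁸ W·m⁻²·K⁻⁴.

T ≈ 3840 K

A = 4πr² = 4π × (2.6×10^8)² = 8.49×10^17 m².
From P = σAT⁴, T = (P / σA)^(1/4) = (1.05×10^25 / (5.67×10⁻⁸ × 8.49×10^17))^(1/4).
T = (2.18×10^14)^(1/4) = 3840 K.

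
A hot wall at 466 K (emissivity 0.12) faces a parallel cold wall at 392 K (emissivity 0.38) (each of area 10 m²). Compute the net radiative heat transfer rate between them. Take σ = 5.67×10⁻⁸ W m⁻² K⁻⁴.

Q ≈ 1340 W

For two large parallel gray plates, q = σ(T₁⁴ − T₂⁴) / (1/ε₁ + 1/ε₂ − 1).
1/ε₁ + 1/ε₂ − 1 = 1/0.12 + 1/0.38 − 1 = 9.965.
T₁⁴ − T₂⁴ = 4.72×10^10 − 2.36×10^10 = 2.35×10^10 K⁴.
q = 5.67×10⁻⁸ × 2.35×10^10 / 9.965 = 134 W/m².
Q = q·A = 134 × 10 = 1340 W.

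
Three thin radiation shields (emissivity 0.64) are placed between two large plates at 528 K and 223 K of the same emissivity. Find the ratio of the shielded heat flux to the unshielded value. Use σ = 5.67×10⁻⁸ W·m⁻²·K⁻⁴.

With N identical shields there are N+1 = 4 gaps in series, each with the same radiative resistance, so the flux falls to 1/(N+1) of its unshielded value.

ratio ≈ 0.250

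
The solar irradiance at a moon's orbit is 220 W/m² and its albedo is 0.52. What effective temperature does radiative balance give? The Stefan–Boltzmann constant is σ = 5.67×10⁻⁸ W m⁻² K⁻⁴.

T ≈ 147 K

Power absorbed = (1−a)S·πR²; power emitted = 4πR²σT⁴. Equating and cancelling πR²:
T = ((1−a)S / 4σ)^(1/4) = (106 / (4 × 5.67×10⁻⁸))^(1/4) = (4.66×10^8)^(1/4).
T = 147 K.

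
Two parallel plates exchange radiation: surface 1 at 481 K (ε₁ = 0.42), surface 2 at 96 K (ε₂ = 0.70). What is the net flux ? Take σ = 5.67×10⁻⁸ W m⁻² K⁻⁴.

q ≈ 1080 W/m²

For two large parallel gray plates, q = σ(T₁⁴ − T₂⁴) / (1/ε₁ + 1/ε₂ − 1).
1/ε₁ + 1/ε₂ − 1 = 1/0.42 + 1/0.70 − 1 = 2.810.
T₁⁴ − T₂⁴ = 5.35×10^10 − 8.49×10^7 = 5.34×10^10 K⁴.
q = 5.67×10⁻⁸ × 5.34×10^10 / 2.810 = 1080 W/m².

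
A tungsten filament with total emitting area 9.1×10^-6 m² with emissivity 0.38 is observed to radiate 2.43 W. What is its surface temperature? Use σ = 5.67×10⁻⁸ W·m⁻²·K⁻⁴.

T ≈ 1880 K

From P = εσAT⁴, T = (P / εσA)^(1/4) = (2.43 / (0.38 × 5.67×10⁻⁸ × 9.10×10^-6))^(1/4).
T = (1.24×10^13)^(1/4) = 1880 K.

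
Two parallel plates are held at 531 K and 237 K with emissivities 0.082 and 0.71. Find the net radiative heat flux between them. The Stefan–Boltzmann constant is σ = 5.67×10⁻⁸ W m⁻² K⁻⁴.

q ≈ 343 W/m²

For two large parallel gray plates, q = σ(T₁⁴ − T₂⁴) / (1/ε₁ + 1/ε₂ − 1).
1/ε₁ + 1/ε₂ − 1 = 1/0.082 + 1/0.71 − 1 = 12.60.
T₁⁴ − T₂⁴ = 7.95×10^10 − 3.15×10^9 = 7.63×10^10 K⁴.
q = 5.67×10⁻⁸ × 7.63×10^10 / 12.60 = 343 W/m².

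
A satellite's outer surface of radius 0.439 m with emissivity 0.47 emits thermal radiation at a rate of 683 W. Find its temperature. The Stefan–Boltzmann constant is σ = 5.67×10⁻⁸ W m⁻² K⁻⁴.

T ≈ 321 K

A = 4πr² = 4π × (0.439)² = 2.42 m².
From P = εσAT⁴, T = (P / εσA)^(1/4) = (683 / (0.47 × 5.67×10⁻⁸ × 2.42))^(1/4).
T = (1.06×10^10)^(1/4) = 321 K.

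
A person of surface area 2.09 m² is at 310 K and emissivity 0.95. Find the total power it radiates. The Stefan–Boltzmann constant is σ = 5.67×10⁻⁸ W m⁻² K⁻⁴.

Stefan–Boltzmann: P = εσAT⁴ = 0.95 × 5.67×10⁻⁸ × 2.09 × (310)⁴ = 0.95 × 5.67×10⁻⁸ × 2.09 × 9.24×10^9.
P = 1040 W.

P ≈ 1040 W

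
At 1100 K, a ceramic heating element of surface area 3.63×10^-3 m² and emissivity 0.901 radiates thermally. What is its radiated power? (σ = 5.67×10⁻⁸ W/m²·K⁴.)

Stefan–Boltzmann: P = εσAT⁴ = 0.901 × 5.67×10⁻⁸ × 3.63×10^-3 × (1100)⁴ = 0.901 × 5.67×10⁻⁸ × 3.63×10^-3 × 1.46×10^12.
P = 272 W.

P ≈ 272 W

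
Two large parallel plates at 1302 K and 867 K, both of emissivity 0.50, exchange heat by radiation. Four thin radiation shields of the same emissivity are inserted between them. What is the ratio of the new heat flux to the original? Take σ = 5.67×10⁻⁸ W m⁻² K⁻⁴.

ratio ≈ 0.200

With N identical shields there are N+1 = 5 gaps in series, each with the same radiative resistance, so the flux falls to 1/(N+1) of its unshielded value.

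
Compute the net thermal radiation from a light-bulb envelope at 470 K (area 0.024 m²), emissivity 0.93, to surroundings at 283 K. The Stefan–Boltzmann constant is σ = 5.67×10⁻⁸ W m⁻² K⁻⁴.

Q = εσA(T⁴ − T_s⁴). T⁴ − T_s⁴ = (470)⁴ − (283)⁴ = 4.88×10^10 − 6.41×10^9 = 4.24×10^10 K⁴.
Q = 0.93 × 5.67×10⁻⁸ × 0.0240 × 4.24×10^10 = 53.6 W.

Q ≈ 53.6 W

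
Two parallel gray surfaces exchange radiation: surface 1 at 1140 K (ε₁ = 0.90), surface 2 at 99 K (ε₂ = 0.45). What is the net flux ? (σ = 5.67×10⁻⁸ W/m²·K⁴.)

For two large parallel gray plates, q = σ(T₁⁴ − T₂⁴) / (1/ε₁ + 1/ε₂ − 1).
1/ε₁ + 1/ε₂ − 1 = 1/0.90 + 1/0.45 − 1 = 2.333.
T₁⁴ − T₂⁴ = 1.69×10^12 − 9.61×10^7 = 1.69×10^12 K⁴.
q = 5.67×10⁻⁸ × 1.69×10^12 / 2.333 = 41000 W/m².

q ≈ 41000 W/m²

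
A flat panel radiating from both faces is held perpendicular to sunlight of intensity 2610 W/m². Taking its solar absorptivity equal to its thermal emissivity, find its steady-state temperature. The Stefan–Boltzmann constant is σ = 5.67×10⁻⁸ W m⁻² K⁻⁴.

T ≈ 389 K

Absorbed flux αS = emitted flux 2εσT⁴ per unit area; with α = ε this gives T = (S/2σ)^(1/4).
T = (2610 / (2 × 5.67×10⁻⁸))^(1/4) = (2.30×10^10)^(1/4).
T = 389 K.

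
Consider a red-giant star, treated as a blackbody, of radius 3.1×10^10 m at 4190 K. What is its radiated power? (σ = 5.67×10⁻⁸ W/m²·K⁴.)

P ≈ 2.11×10^29 W

A = 4πr² = 4π × (3.1×10^10)² = 1.21×10^22 m².
P = σAT⁴ = 5.67×10⁻⁸ × 1.21×10^22 × (4190)⁴ = 5.67×10⁻⁸ × 1.21×10^22 × 3.08×10^14.
P = 2.11×10^29 W.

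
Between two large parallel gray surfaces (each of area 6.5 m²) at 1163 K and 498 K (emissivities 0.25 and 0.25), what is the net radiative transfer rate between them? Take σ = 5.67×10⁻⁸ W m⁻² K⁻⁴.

For two large parallel gray plates, q = σ(T₁⁴ − T₂⁴) / (1/ε₁ + 1/ε₂ − 1).
1/ε₁ + 1/ε₂ − 1 = 1/0.25 + 1/0.25 − 1 = 7.000.
T₁⁴ − T₂⁴ = 1.83×10^12 − 6.15×10^10 = 1.77×10^12 K⁴.
q = 5.67×10⁻⁸ × 1.77×10^12 / 7.000 = 14300 W/m².
Q = q·A = 14300 × 6.5 = 93100 W.

Q ≈ 93100 W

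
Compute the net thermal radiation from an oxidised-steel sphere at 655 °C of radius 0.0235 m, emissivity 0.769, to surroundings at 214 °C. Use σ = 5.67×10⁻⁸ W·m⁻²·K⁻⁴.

Q ≈ 207 W

A = 4πr² = 4π × (0.0235)² = 6.94×10^-3 m².
Convert: 655 °C = 928 K; 214 °C = 487 K.
Q = εσA(T⁴ − T_s⁴). T⁴ − T_s⁴ = (928)⁴ − (487)⁴ = 7.42×10^11 − 5.62×10^10 = 6.85×10^11 K⁴.
Q = 0.769 × 5.67×10⁻⁸ × 6.94×10^-3 × 6.85×10^11 = 207 W.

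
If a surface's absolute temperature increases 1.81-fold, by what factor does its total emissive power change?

P ∝ T⁴, so the power scales as (1.81)⁴ = 10.7.

factor ≈ 10.7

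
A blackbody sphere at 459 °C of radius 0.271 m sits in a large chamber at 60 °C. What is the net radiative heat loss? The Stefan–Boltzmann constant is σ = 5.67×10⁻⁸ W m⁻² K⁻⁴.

Q ≈ 14400 W

A = 4πr² = 4π × (0.271)² = 0.923 m².
Convert: 459 °C = 732 K; 60 °C = 333 K.
Q = σA(T⁴ − T_s⁴). T⁴ − T_s⁴ = (732)⁴ − (333)⁴ = 2.87×10^11 − 1.23×10^10 = 2.75×10^11 K⁴.
Q = 5.67×10⁻⁸ × 0.923 × 2.75×10^11 = 14400 W.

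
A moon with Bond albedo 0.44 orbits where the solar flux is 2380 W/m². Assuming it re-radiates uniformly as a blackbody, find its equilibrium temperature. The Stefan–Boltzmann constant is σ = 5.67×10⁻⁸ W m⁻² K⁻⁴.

Power absorbed = (1−a)S·πR²; power emitted = 4πR²σT⁴. Equating and cancelling πR²:
T = ((1−a)S / 4σ)^(1/4) = (1330 / (4 × 5.67×10⁻⁸))^(1/4) = (5.88×10^9)^(1/4).
T = 277 K.

T ≈ 277 K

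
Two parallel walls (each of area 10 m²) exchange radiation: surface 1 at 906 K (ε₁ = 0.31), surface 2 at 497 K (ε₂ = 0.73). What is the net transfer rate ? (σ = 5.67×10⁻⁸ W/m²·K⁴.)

For two large parallel gray plates, q = σ(T₁⁴ − T₂⁴) / (1/ε₁ + 1/ε₂ − 1).
1/ε₁ + 1/ε₂ − 1 = 1/0.31 + 1/0.73 − 1 = 3.596.
T₁⁴ − T₂⁴ = 6.74×10^11 − 6.10×10^10 = 6.13×10^11 K⁴.
q = 5.67×10⁻⁸ × 6.13×10^11 / 3.596 = 9660 W/m².
Q = q·A = 9660 × 10 = 96600 W.

Q ≈ 96600 W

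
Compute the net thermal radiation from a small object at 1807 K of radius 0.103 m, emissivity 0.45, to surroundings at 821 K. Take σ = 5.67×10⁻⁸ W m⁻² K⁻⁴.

A = 4πr² = 4π × (0.103)² = 0.133 m².
Q = εσA(T⁴ − T_s⁴). T⁴ − T_s⁴ = (1807)⁴ − (821)⁴ = 1.07×10^13 − 4.54×10^11 = 1.02×10^13 K⁴.
Q = 0.45 × 5.67×10⁻⁸ × 0.133 × 1.02×10^13 = 34700 W.

Q ≈ 34700 W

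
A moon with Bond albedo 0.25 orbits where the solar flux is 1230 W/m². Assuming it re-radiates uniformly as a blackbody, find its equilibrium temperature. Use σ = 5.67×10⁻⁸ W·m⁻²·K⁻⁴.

Power absorbed = (1−a)S·πR²; power emitted = 4πR²σT⁴. Equating and cancelling πR²:
T = ((1−a)S / 4σ)^(1/4) = (922 / (4 × 5.67×10⁻⁸))^(1/4) = (4.07×10^9)^(1/4).
T = 253 K.

T ≈ 253 K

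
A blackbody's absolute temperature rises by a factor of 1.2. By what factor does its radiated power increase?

factor ≈ 2.07

P ∝ T⁴, so the power scales as (1.2)⁴ = 2.07.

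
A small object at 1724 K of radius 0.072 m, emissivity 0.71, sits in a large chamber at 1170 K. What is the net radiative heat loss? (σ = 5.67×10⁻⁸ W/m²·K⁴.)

A = 4πr² = 4π × (0.072)² = 0.0651 m².
Q = εσA(T⁴ − T_s⁴). T⁴ − T_s⁴ = (1724)⁴ − (1170)⁴ = 8.83×10^12 − 1.87×10^12 = 6.96×10^12 K⁴.
Q = 0.71 × 5.67×10⁻⁸ × 0.0651 × 6.96×10^12 = 18300 W.

Q ≈ 18300 W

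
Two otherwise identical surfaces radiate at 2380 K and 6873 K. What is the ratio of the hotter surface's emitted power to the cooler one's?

P ∝ T⁴, so the ratio is (6873/2380)⁴ = (2.888)⁴ = 69.5.

ratio ≈ 69.5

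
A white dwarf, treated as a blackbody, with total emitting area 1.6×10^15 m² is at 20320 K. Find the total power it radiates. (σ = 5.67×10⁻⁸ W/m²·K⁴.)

P = σAT⁴ = 5.67×10⁻⁸ × 1.60×10^15 × (20320)⁴ = 5.67×10⁻⁸ × 1.60×10^15 × 1.70×10^17.
P = 1.55×10^25 W.

P ≈ 1.55×10^25 W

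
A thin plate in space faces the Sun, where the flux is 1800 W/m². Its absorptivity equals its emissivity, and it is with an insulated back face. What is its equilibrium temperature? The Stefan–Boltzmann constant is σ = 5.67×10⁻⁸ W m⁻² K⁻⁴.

T ≈ 422 K

Absorbed flux αS = emitted flux εσT⁴ (one radiating face); with α = ε, T = (S/σ)^(1/4).
T = (1800 / 5.67×10⁻⁸)^(1/4) = (3.17×10^10)^(1/4).
T = 422 K.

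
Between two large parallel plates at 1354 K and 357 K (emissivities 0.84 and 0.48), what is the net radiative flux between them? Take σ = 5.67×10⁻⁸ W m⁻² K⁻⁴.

For two large parallel gray plates, q = σ(T₁⁴ − T₂⁴) / (1/ε₁ + 1/ε₂ − 1).
1/ε₁ + 1/ε₂ − 1 = 1/0.84 + 1/0.48 − 1 = 2.274.
T₁⁴ − T₂⁴ = 3.36×10^12 − 1.62×10^10 = 3.34×10^12 K⁴.
q = 5.67×10⁻⁸ × 3.34×10^12 / 2.274 = 83400 W/m².

q ≈ 83400 W/m²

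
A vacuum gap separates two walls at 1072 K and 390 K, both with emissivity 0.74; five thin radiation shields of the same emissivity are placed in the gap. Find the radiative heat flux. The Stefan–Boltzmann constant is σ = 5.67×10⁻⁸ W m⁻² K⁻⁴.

q ≈ 7200 W/m²

Each of the 6 gaps contributes resistance (2/ε − 1) = 2/0.74 − 1 = 1.703; total = 10.22.
q = σ(T₁⁴ − T₂⁴) / 10.22 = 5.67×10⁻⁸ × 1.30×10^12 / 10.22 = 7200 W/m².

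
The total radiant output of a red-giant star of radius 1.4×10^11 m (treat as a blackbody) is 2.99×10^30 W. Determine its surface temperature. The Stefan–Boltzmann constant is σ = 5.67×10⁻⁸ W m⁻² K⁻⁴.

T ≈ 3830 K

A = 4πr² = 4π × (1.4×10^11)² = 2.46×10^23 m².
From P = σAT⁴, T = (P / σA)^(1/4) = (2.99×10^30 / (5.67×10⁻⁸ × 2.46×10^23))^(1/4).
T = (2.14×10^14)^(1/4) = 3830 K.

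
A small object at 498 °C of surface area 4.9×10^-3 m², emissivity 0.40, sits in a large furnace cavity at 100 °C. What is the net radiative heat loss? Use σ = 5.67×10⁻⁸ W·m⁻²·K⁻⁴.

Q ≈ 37.1 W

Convert: 498 °C = 771 K; 100 °C = 373 K.
Q = εσA(T⁴ − T_s⁴). T⁴ − T_s⁴ = (771)⁴ − (373)⁴ = 3.53×10^11 − 1.94×10^10 = 3.34×10^11 K⁴.
Q = 0.40 × 5.67×10⁻⁸ × 4.90×10^-3 × 3.34×10^11 = 37.1 W.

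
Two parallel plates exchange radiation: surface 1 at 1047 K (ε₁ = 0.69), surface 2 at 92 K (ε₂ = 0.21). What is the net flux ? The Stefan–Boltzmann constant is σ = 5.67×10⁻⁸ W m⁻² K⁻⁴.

For two large parallel gray plates, q = σ(T₁⁴ − T₂⁴) / (1/ε₁ + 1/ε₂ − 1).
1/ε₁ + 1/ε₂ − 1 = 1/0.69 + 1/0.21 − 1 = 5.211.
T₁⁴ − T₂⁴ = 1.20×10^12 − 7.16×10^7 = 1.20×10^12 K⁴.
q = 5.67×10⁻⁸ × 1.20×10^12 / 5.211 = 13100 W/m².

q ≈ 13100 W/m²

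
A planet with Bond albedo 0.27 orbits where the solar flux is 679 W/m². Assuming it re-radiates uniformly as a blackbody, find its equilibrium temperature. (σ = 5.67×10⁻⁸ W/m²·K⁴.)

T ≈ 216 K

Power absorbed = (1−a)S·πR²; power emitted = 4πR²σT⁴. Equating and cancelling πR²:
T = ((1−a)S / 4σ)^(1/4) = (496 / (4 × 5.67×10⁻⁸))^(1/4) = (2.19×10^9)^(1/4).
T = 216 K.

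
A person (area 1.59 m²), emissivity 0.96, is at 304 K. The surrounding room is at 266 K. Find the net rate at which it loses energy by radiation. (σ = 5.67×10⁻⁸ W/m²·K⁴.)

Q = εσA(T⁴ − T_s⁴). T⁴ − T_s⁴ = (304)⁴ − (266)⁴ = 8.54×10^9 − 5.01×10^9 = 3.53×10^9 K⁴.
Q = 0.96 × 5.67×10⁻⁸ × 1.59 × 3.53×10^9 = 306 W.

Q ≈ 306 W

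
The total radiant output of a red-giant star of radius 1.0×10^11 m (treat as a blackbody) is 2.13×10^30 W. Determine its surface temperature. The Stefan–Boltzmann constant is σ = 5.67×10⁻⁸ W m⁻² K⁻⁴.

T ≈ 4160 K

A = 4πr² = 4π × (1.0×10^11)² = 1.26×10^23 m².
From P = σAT⁴, T = (P / σA)^(1/4) = (2.13×10^30 / (5.67×10⁻⁸ × 1.26×10^23))^(1/4).
T = (2.99×10^14)^(1/4) = 4160 K.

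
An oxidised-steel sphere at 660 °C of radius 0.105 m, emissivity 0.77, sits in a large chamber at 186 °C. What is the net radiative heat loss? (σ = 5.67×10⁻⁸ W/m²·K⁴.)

Q ≈ 4310 W

A = 4πr² = 4π × (0.105)² = 0.139 m².
Convert: 660 °C = 933 K; 186 °C = 459 K.
Q = εσA(T⁴ − T_s⁴). T⁴ − T_s⁴ = (933)⁴ − (459)⁴ = 7.58×10^11 − 4.44×10^10 = 7.13×10^11 K⁴.
Q = 0.77 × 5.67×10⁻⁸ × 0.139 × 7.13×10^11 = 4310 W.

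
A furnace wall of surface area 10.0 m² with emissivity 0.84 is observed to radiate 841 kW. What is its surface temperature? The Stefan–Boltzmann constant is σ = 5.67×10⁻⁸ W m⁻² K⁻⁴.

From P = εσAT⁴, T = (P / εσA)^(1/4) = (8.41×10^5 / (0.84 × 5.67×10⁻⁸ × 10.0))^(1/4).
T = (1.77×10^12)^(1/4) = 1150 K.

T ≈ 1150 K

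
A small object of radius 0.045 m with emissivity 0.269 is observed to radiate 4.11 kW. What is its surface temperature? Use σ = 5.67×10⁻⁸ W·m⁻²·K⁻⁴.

T ≈ 1800 K

A = 4πr² = 4π × (0.045)² = 0.0254 m².
From P = εσAT⁴, T = (P / εσA)^(1/4) = (4110 / (0.269 × 5.67×10⁻⁸ × 0.0254))^(1/4).
T = (1.06×10^13)^(1/4) = 1800 K.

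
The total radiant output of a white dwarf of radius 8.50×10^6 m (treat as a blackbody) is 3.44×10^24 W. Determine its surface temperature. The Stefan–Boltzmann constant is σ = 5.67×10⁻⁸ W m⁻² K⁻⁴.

T ≈ 16100 K

A = 4πr² = 4π × (8.50×10^6)² = 9.08×10^14 m².
From P = σAT⁴, T = (P / σA)^(1/4) = (3.44×10^24 / (5.67×10⁻⁸ × 9.08×10^14))^(1/4).
T = (6.68×10^16)^(1/4) = 16100 K.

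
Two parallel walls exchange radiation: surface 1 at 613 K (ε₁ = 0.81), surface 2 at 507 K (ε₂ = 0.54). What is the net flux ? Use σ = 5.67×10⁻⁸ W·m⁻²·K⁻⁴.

For two large parallel gray plates, q = σ(T₁⁴ − T₂⁴) / (1/ε₁ + 1/ε₂ − 1).
1/ε₁ + 1/ε₂ − 1 = 1/0.81 + 1/0.54 − 1 = 2.086.
T₁⁴ − T₂⁴ = 1.41×10^11 − 6.61×10^10 = 7.51×10^10 K⁴.
q = 5.67×10⁻⁸ × 7.51×10^10 / 2.086 = 2040 W/m².

q ≈ 2040 W/m²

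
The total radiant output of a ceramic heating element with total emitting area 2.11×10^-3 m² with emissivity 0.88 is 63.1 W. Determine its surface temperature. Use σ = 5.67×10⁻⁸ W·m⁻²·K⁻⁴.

From P = εσAT⁴, T = (P / εσA)^(1/4) = (63.1 / (0.88 × 5.67×10⁻⁸ × 2.11×10^-3))^(1/4).
T = (5.99×10^11)^(1/4) = 880 K.

T ≈ 880 K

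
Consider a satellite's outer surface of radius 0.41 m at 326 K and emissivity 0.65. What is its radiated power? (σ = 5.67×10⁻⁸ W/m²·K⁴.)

P ≈ 879 W

A = 4πr² = 4π × (0.41)² = 2.11 m².
P = εσAT⁴ = 0.65 × 5.67×10⁻⁸ × 2.11 × (326)⁴ = 0.65 × 5.67×10⁻⁸ × 2.11 × 1.13×10^10.
P = 879 W.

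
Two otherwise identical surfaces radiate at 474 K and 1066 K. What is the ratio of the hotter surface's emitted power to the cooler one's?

P ∝ T⁴, so the ratio is (1066/474)⁴ = (2.249)⁴ = 25.6.

ratio ≈ 25.6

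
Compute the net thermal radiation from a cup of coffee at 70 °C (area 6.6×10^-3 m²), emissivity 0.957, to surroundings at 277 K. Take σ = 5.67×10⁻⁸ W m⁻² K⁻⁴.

Convert: 70 °C = 343 K.
Q = εσA(T⁴ − T_s⁴). T⁴ − T_s⁴ = (343)⁴ − (277)⁴ = 1.38×10^10 − 5.89×10^9 = 7.95×10^9 K⁴.
Q = 0.957 × 5.67×10⁻⁸ × 6.60×10^-3 × 7.95×10^9 = 2.85 W.

Q ≈ 2.85 W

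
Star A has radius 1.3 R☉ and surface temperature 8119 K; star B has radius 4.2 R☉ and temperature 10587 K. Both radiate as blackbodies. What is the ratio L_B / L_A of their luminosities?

L = 4πR²σT⁴ ∝ R²T⁴, so L_B/L_A = (4.2/1.3)² × (10587/8119)⁴ = 10.4 × 2.89 = 30.2.

L_B/L_A ≈ 30.2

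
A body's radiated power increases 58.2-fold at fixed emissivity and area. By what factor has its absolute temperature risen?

factor ≈ 2.76

P ∝ T⁴ ⇒ T ∝ P^(1/4), so T scales by (58.2)^(1/4) = 2.76.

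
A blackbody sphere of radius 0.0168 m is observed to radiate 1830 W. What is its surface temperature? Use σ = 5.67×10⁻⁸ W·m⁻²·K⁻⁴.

A = 4πr² = 4π × (0.0168)² = 3.55×10^-3 m².
From P = σAT⁴, T = (P / σA)^(1/4) = (1830 / (5.67×10⁻⁸ × 3.55×10^-3))^(1/4).
T = (9.10×10^12)^(1/4) = 1740 K.

T ≈ 1740 K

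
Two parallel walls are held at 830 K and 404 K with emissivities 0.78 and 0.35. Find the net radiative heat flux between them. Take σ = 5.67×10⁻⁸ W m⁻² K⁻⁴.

For two large parallel gray plates, q = σ(T₁⁴ − T₂⁴) / (1/ε₁ + 1/ε₂ − 1).
1/ε₁ + 1/ε₂ − 1 = 1/0.78 + 1/0.35 − 1 = 3.139.
T₁⁴ − T₂⁴ = 4.75×10^11 − 2.66×10^10 = 4.48×10^11 K⁴.
q = 5.67×10⁻⁸ × 4.48×10^11 / 3.139 = 8090 W/m².

q ≈ 8090 W/m²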